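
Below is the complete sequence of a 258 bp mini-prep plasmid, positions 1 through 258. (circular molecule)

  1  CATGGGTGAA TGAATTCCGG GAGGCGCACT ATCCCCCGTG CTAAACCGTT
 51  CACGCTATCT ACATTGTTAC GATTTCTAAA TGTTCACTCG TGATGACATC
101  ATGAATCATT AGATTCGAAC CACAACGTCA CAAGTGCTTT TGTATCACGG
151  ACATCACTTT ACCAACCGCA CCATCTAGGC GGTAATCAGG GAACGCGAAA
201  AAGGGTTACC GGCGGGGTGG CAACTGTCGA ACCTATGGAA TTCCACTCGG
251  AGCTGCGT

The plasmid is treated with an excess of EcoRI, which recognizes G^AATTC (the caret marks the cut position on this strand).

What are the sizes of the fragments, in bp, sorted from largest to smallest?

226, 32 bp

EcoRI sites (GAATTC) start at positions 12, 238.
EcoRI cuts after the first base of each site, so after positions 12, 238.
Circular molecule, 2 cuts → 2 fragments:
  13–238 → 226 bp
  239–258 then 1–12 → 20 + 12 = 32 bp
Sorted largest to smallest: 226, 32 bp.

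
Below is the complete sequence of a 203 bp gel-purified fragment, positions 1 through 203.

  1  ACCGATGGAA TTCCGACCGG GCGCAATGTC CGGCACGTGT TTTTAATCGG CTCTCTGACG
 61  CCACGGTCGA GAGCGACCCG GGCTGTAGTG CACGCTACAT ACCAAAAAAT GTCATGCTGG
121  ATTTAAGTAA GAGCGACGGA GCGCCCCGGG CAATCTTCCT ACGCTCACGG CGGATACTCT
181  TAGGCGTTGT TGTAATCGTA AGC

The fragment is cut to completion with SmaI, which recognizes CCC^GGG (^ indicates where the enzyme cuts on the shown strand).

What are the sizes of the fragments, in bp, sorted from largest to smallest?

79, 68, 56 bp

SmaI sites (CCCGGG) start at positions 77, 145.
SmaI cuts after base 3 of each site, so after positions 79, 147.
Linear molecule, 2 cuts → 3 fragments:
  1–79 → 79 bp
  80–147 → 68 bp
  148–203 → 56 bp
Sorted largest to smallest: 79, 68, 56 bp.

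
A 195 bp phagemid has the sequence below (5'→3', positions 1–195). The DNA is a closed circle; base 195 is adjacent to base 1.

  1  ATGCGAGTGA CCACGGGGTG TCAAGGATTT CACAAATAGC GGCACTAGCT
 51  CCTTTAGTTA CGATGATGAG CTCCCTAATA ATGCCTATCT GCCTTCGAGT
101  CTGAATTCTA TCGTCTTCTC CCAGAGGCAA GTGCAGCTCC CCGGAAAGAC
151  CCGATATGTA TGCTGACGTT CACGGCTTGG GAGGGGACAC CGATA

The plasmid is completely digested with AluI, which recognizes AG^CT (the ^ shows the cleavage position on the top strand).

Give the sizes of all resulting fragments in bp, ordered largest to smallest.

107, 66, 22 bp

AluI sites (AGCT) start at positions 47, 69, 135.
AluI cuts after base 2 of each site, so after positions 48, 70, 136.
Circular molecule, 3 cuts → 3 fragments:
  49–70 → 22 bp
  71–136 → 66 bp
  137–195 then 1–48 → 59 + 48 = 107 bp
Sorted largest to smallest: 107, 66, 22 bp.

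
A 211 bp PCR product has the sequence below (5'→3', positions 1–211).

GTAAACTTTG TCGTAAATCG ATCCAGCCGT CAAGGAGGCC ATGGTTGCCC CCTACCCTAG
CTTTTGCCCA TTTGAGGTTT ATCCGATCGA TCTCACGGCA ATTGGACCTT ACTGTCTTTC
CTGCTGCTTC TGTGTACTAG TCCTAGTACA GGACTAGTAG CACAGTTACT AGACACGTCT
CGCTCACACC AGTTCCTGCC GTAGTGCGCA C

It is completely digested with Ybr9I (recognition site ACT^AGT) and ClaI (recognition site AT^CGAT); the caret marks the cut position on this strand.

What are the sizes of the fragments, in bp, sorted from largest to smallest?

69, 56, 51, 18, 17 bp

Ybr9I sites (ACTAGT) start at positions 136, 153.
Ybr9I cuts after base 3 of each site, so after positions 138, 155.
ClaI sites (ATCGAT) start at positions 17, 86.
ClaI cuts after base 2 of each site, so after positions 18, 87.
Combined cut positions: 18, 87, 138, 155.
Linear molecule, 4 cuts → 5 fragments:
  1–18 → 18 bp
  19–87 → 69 bp
  88–138 → 51 bp
  139–155 → 17 bp
  156–211 → 56 bp
Sorted largest to smallest: 69, 56, 51, 18, 17 bp.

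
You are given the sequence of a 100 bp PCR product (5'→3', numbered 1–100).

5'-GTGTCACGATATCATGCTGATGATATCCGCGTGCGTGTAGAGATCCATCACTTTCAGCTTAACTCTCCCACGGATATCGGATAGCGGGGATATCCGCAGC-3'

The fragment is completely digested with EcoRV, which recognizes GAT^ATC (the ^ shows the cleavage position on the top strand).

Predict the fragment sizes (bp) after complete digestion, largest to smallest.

EcoRV sites (GATATC) start at positions 8, 22, 73, 89.
EcoRV cuts after base 3 of each site, so after positions 10, 24, 75, 91.
Linear molecule, 4 cuts → 5 fragments:
  1–10 → 10 bp
  11–24 → 14 bp
  25–75 → 51 bp
  76–91 → 16 bp
  92–100 → 9 bp
Sorted largest to smallest: 51, 16, 14, 10, 9 bp.

51, 16, 14, 10, 9 bp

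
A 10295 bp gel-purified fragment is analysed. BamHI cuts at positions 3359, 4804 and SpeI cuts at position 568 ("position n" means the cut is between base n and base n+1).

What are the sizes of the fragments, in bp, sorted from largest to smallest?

Combined cut positions (sorted): 568, 3359, 4804.
Linear molecule, 3 cuts → 4 fragments:
  568 − 0 = 568 bp
  3359 − 568 = 2791 bp
  4804 − 3359 = 1445 bp
  10295 − 4804 = 5491 bp
Sorted largest to smallest: 5491, 2791, 1445, 568 bp.

5491, 2791, 1445, 568 bp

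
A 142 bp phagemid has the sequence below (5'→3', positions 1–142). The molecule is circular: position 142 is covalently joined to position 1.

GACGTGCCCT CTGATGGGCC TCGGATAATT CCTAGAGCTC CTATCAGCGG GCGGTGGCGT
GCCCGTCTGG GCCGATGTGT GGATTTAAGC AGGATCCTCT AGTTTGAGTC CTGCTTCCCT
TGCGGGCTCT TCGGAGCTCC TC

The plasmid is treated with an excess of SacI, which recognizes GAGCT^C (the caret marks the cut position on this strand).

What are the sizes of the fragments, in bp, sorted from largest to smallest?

SacI sites (GAGCTC) start at positions 35, 134.
SacI cuts after base 5 of each site (before the last base), so after positions 39, 138.
Circular molecule, 2 cuts → 2 fragments:
  40–138 → 99 bp
  139–142 then 1–39 → 4 + 39 = 43 bp
Sorted largest to smallest: 99, 43 bp.

99, 43 bp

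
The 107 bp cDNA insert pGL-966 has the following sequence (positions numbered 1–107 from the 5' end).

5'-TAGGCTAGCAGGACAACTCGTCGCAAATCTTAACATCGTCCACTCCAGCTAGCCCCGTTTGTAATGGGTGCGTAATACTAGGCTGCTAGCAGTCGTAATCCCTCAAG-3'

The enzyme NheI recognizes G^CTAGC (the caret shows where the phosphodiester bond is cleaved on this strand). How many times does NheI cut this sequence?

GCTAGC occurs starting at positions 4, 48, 85.
NheI cuts at 3 sites.

3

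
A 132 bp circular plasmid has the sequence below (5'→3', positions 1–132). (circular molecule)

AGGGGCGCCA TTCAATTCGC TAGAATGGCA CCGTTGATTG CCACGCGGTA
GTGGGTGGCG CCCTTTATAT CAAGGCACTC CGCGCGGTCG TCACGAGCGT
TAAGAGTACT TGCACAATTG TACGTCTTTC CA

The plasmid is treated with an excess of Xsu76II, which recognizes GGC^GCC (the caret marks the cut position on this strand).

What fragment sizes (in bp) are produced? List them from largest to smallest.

79, 53 bp

Xsu76II sites (GGCGCC) start at positions 4, 57.
Xsu76II cuts after base 3 of each site, so after positions 6, 59.
Circular molecule, 2 cuts → 2 fragments:
  7–59 → 53 bp
  60–132 then 1–6 → 73 + 6 = 79 bp
Sorted largest to smallest: 79, 53 bp.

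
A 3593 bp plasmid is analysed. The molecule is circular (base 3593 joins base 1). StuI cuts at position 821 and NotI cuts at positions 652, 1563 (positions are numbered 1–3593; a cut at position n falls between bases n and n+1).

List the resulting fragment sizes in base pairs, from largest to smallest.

2682, 742, 169 bp

Combined cut positions (sorted): 652, 821, 1563.
Circular molecule, 3 cuts → 3 fragments:
  821 − 652 = 169 bp
  1563 − 821 = 742 bp
  wrap: 3593 − 1563 + 652 = 2682 bp
Sorted largest to smallest: 2682, 742, 169 bp.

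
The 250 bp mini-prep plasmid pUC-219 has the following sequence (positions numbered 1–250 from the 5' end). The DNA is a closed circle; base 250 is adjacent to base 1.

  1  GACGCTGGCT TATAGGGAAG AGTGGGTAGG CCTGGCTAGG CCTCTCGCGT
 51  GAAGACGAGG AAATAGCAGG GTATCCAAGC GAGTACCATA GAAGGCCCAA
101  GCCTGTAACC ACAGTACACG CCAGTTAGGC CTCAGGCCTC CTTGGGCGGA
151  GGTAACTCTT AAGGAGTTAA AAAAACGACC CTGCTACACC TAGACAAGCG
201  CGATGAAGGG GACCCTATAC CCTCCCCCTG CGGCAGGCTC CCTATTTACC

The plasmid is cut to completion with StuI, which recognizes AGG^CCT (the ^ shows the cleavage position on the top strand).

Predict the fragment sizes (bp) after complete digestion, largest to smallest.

144, 89, 10, 7 bp

StuI sites (AGGCCT) start at positions 28, 38, 127, 134.
StuI cuts after base 3 of each site, so after positions 30, 40, 129, 136.
Circular molecule, 4 cuts → 4 fragments:
  31–40 → 10 bp
  41–129 → 89 bp
  130–136 → 7 bp
  137–250 then 1–30 → 114 + 30 = 144 bp
Sorted largest to smallest: 144, 89, 10, 7 bp.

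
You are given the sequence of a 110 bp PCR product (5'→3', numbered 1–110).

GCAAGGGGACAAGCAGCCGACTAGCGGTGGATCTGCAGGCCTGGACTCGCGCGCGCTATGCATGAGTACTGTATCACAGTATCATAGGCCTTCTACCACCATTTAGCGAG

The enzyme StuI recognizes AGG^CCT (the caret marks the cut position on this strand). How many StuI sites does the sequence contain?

AGGCCT occurs starting at positions 37, 86.
StuI cuts at 2 sites.

2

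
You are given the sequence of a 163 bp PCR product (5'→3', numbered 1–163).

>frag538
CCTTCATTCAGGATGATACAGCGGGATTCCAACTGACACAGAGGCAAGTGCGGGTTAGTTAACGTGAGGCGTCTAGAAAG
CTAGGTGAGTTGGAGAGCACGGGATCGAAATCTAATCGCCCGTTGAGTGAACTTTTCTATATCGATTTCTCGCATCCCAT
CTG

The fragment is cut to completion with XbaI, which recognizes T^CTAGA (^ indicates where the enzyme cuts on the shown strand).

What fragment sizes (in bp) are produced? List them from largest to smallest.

The XbaI site (TCTAGA) starts at position 72.
XbaI cuts after the first base of each site, so after position 72.
Linear molecule, 1 cut → 2 fragments:
  1–72 → 72 bp
  73–163 → 91 bp
Sorted largest to smallest: 91, 72 bp.

91, 72 bp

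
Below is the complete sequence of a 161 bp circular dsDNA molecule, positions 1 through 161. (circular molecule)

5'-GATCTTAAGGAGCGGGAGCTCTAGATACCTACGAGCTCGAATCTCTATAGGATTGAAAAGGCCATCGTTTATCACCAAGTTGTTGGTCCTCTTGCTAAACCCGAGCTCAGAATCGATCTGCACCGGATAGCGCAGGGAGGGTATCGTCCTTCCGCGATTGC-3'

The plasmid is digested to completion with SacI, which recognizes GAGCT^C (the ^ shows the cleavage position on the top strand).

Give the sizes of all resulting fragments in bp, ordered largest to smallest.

74, 70, 17 bp

SacI sites (GAGCTC) start at positions 16, 33, 103.
SacI cuts after base 5 of each site (before the last base), so after positions 20, 37, 107.
Circular molecule, 3 cuts → 3 fragments:
  21–37 → 17 bp
  38–107 → 70 bp
  108–161 then 1–20 → 54 + 20 = 74 bp
Sorted largest to smallest: 74, 70, 17 bp.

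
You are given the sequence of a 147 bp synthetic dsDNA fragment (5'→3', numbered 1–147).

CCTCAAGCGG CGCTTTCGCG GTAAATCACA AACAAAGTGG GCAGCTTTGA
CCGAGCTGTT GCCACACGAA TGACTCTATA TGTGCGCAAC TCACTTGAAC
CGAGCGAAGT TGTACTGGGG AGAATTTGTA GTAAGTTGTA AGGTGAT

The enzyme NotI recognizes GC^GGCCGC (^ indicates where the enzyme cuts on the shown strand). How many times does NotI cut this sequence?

0

No occurrence of GCGGCCGC is present in the sequence.
NotI does not cut: 0 sites.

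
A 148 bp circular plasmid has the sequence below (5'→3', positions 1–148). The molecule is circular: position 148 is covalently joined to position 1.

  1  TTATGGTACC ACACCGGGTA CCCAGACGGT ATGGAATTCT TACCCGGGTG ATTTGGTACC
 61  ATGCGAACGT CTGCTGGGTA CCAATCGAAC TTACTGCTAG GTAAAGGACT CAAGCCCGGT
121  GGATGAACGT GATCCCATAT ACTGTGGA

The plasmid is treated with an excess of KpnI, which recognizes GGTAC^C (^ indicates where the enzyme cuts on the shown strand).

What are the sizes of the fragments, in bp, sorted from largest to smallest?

KpnI sites (GGTACC) start at positions 5, 17, 55, 77.
KpnI cuts after base 5 of each site (before the last base), so after positions 9, 21, 59, 81.
Circular molecule, 4 cuts → 4 fragments:
  10–21 → 12 bp
  22–59 → 38 bp
  60–81 → 22 bp
  82–148 then 1–9 → 67 + 9 = 76 bp
Sorted largest to smallest: 76, 38, 22, 12 bp.

76, 38, 22, 12 bp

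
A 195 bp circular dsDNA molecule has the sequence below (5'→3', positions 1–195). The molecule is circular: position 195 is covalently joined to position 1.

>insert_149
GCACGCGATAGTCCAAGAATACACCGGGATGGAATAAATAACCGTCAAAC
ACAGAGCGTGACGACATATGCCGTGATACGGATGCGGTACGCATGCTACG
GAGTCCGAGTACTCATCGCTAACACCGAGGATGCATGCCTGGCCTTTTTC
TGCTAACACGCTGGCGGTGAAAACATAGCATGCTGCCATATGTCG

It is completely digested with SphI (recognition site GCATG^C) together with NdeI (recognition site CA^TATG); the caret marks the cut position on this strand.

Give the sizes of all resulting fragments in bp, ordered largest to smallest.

SphI sites (GCATGC) start at positions 91, 133, 178.
SphI cuts after base 5 of each site (before the last base), so after positions 95, 137, 182.
NdeI sites (CATATG) start at positions 65, 187.
NdeI cuts after base 2 of each site, so after positions 66, 188.
Combined cut positions: 66, 95, 137, 182, 188.
Circular molecule, 5 cuts → 5 fragments:
  67–95 → 29 bp
  96–137 → 42 bp
  138–182 → 45 bp
  183–188 → 6 bp
  189–195 then 1–66 → 7 + 66 = 73 bp
Sorted largest to smallest: 73, 45, 42, 29, 6 bp.

73, 45, 42, 29, 6 bp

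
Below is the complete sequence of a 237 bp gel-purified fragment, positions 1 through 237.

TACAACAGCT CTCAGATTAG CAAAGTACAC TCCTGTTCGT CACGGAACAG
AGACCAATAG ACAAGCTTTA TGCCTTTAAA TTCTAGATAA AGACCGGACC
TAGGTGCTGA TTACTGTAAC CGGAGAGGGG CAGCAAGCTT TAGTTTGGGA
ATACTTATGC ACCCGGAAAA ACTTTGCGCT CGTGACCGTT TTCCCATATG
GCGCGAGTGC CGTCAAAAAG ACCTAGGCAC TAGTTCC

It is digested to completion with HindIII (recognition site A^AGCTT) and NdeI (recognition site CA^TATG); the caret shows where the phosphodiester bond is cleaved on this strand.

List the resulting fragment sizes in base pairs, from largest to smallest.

HindIII sites (AAGCTT) start at positions 63, 135.
HindIII cuts after the first base of each site, so after positions 63, 135.
The NdeI site (CATATG) starts at position 195.
NdeI cuts after base 2 of each site, so after position 196.
Combined cut positions: 63, 135, 196.
Linear molecule, 3 cuts → 4 fragments:
  1–63 → 63 bp
  64–135 → 72 bp
  136–196 → 61 bp
  197–237 → 41 bp
Sorted largest to smallest: 72, 63, 61, 41 bp.

72, 63, 61, 41 bp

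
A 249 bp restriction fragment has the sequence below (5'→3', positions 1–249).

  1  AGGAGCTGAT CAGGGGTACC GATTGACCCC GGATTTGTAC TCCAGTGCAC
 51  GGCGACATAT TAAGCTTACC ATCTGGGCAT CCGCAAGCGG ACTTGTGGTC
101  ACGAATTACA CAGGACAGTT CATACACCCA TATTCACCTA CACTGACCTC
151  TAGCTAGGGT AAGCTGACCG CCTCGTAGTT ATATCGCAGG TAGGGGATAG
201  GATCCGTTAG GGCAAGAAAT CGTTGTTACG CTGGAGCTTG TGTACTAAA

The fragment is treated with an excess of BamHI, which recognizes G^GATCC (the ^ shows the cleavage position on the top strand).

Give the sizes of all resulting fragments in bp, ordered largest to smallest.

200, 49 bp

The BamHI site (GGATCC) starts at position 200.
BamHI cuts after the first base of each site, so after position 200.
Linear molecule, 1 cut → 2 fragments:
  1–200 → 200 bp
  201–249 → 49 bp
Sorted largest to smallest: 200, 49 bp.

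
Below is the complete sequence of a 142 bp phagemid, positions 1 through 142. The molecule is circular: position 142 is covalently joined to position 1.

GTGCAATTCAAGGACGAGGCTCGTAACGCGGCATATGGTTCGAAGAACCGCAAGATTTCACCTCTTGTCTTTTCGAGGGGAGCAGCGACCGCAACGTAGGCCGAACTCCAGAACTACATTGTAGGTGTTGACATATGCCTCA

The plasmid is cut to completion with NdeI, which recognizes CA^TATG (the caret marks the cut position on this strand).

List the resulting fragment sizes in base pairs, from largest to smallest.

NdeI sites (CATATG) start at positions 32, 132.
NdeI cuts after base 2 of each site, so after positions 33, 133.
Circular molecule, 2 cuts → 2 fragments:
  34–133 → 100 bp
  134–142 then 1–33 → 9 + 33 = 42 bp
Sorted largest to smallest: 100, 42 bp.

100, 42 bp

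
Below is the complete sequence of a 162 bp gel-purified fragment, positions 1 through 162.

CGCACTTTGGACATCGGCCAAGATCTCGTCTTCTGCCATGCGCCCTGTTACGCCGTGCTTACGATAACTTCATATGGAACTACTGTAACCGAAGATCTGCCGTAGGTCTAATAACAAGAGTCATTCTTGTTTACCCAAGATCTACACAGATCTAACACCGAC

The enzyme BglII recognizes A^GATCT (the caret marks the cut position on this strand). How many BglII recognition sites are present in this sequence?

4

AGATCT occurs starting at positions 21, 93, 138, 148.
BglII cuts at 4 sites.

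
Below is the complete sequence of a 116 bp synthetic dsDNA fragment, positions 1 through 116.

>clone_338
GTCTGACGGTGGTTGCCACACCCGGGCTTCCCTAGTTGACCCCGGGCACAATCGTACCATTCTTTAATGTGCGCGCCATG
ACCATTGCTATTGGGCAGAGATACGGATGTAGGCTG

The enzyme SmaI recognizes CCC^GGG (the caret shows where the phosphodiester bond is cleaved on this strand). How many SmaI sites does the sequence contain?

CCCGGG occurs starting at positions 21, 41.
SmaI cuts at 2 sites.

2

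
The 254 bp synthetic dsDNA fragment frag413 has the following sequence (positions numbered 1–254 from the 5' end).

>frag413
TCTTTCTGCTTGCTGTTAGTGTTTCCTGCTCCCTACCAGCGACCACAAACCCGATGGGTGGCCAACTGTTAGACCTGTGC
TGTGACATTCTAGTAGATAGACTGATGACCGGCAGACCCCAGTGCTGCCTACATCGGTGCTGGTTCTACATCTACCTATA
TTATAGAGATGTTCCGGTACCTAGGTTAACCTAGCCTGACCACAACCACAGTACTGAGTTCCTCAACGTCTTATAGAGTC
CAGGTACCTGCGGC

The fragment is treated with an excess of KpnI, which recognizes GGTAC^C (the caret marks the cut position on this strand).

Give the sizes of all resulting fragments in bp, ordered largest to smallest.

180, 67, 7 bp

KpnI sites (GGTACC) start at positions 176, 243.
KpnI cuts after base 5 of each site (before the last base), so after positions 180, 247.
Linear molecule, 2 cuts → 3 fragments:
  1–180 → 180 bp
  181–247 → 67 bp
  248–254 → 7 bp
Sorted largest to smallest: 180, 67, 7 bp.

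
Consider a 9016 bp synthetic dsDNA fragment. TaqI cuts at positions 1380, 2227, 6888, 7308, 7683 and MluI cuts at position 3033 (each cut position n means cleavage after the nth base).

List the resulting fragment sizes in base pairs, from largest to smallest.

Combined cut positions (sorted): 1380, 2227, 3033, 6888, 7308, 7683.
Linear molecule, 6 cuts → 7 fragments:
  1380 − 0 = 1380 bp
  2227 − 1380 = 847 bp
  3033 − 2227 = 806 bp
  6888 − 3033 = 3855 bp
  7308 − 6888 = 420 bp
  7683 − 7308 = 375 bp
  9016 − 7683 = 1333 bp
Sorted largest to smallest: 3855, 1380, 1333, 847, 806, 420, 375 bp.

3855, 1380, 1333, 847, 806, 420, 375 bp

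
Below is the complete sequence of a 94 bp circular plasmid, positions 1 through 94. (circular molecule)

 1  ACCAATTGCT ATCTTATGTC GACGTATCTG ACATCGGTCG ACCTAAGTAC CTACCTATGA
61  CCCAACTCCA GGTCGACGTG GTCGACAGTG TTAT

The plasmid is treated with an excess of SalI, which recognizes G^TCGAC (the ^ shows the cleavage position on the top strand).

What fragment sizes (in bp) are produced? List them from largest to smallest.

SalI sites (GTCGAC) start at positions 18, 37, 72, 81.
SalI cuts after the first base of each site, so after positions 18, 37, 72, 81.
Circular molecule, 4 cuts → 4 fragments:
  19–37 → 19 bp
  38–72 → 35 bp
  73–81 → 9 bp
  82–94 then 1–18 → 13 + 18 = 31 bp
Sorted largest to smallest: 35, 31, 19, 9 bp.

35, 31, 19, 9 bp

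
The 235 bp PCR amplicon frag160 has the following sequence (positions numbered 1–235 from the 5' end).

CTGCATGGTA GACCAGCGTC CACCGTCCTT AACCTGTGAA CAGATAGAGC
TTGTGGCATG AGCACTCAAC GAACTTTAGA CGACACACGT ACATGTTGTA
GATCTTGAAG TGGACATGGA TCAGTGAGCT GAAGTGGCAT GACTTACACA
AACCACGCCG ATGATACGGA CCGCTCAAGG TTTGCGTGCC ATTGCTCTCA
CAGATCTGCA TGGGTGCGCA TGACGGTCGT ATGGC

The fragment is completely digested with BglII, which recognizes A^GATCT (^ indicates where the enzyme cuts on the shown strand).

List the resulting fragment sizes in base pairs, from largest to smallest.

102, 100, 33 bp

BglII sites (AGATCT) start at positions 100, 202.
BglII cuts after the first base of each site, so after positions 100, 202.
Linear molecule, 2 cuts → 3 fragments:
  1–100 → 100 bp
  101–202 → 102 bp
  203–235 → 33 bp
Sorted largest to smallest: 102, 100, 33 bp.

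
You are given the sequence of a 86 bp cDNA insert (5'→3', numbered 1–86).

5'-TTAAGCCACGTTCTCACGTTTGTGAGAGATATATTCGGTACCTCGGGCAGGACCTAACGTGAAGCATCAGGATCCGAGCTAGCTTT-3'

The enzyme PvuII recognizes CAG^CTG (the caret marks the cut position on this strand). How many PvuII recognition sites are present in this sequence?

No occurrence of CAGCTG is present in the sequence.
PvuII does not cut: 0 sites.

0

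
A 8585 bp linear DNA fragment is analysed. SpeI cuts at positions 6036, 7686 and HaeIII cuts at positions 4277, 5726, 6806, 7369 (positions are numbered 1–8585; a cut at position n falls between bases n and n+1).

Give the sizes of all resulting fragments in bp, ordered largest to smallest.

4277, 1449, 899, 770, 563, 317, 310 bp

Combined cut positions (sorted): 4277, 5726, 6036, 6806, 7369, 7686.
Linear molecule, 6 cuts → 7 fragments:
  4277 − 0 = 4277 bp
  5726 − 4277 = 1449 bp
  6036 − 5726 = 310 bp
  6806 − 6036 = 770 bp
  7369 − 6806 = 563 bp
  7686 − 7369 = 317 bp
  8585 − 7686 = 899 bp
Sorted largest to smallest: 4277, 1449, 899, 770, 563, 317, 310 bp.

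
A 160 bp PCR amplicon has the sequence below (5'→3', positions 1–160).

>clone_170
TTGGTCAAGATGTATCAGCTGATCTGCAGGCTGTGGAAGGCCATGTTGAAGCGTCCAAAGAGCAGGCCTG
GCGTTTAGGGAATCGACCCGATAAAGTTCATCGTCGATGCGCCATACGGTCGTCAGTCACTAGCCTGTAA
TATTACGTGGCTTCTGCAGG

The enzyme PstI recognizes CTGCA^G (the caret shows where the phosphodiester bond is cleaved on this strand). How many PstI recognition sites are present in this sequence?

CTGCAG occurs starting at positions 24, 154.
PstI cuts at 2 sites.

2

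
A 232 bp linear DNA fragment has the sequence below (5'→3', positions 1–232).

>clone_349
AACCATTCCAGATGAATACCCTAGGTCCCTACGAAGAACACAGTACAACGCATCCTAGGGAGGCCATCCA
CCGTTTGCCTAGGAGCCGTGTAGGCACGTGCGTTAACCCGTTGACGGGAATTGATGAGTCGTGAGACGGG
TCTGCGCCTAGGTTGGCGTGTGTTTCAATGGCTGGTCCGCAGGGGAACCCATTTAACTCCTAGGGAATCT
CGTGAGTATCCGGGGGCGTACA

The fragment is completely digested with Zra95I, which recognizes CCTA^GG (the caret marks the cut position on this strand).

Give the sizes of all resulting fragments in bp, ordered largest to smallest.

69, 52, 34, 30, 24, 23 bp

Zra95I sites (CCTAGG) start at positions 20, 54, 78, 147, 199.
Zra95I cuts after base 4 of each site, so after positions 23, 57, 81, 150, 202.
Linear molecule, 5 cuts → 6 fragments:
  1–23 → 23 bp
  24–57 → 34 bp
  58–81 → 24 bp
  82–150 → 69 bp
  151–202 → 52 bp
  203–232 → 30 bp
Sorted largest to smallest: 69, 52, 34, 30, 24, 23 bp.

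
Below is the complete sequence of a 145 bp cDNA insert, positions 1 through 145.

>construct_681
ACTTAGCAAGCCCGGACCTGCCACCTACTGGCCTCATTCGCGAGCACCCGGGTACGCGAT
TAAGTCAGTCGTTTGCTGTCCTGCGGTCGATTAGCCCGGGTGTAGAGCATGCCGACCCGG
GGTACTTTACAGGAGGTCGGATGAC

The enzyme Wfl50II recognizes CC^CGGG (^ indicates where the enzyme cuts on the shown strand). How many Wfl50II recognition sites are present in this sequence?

CCCGGG occurs starting at positions 47, 95, 116.
Wfl50II cuts at 3 sites.

3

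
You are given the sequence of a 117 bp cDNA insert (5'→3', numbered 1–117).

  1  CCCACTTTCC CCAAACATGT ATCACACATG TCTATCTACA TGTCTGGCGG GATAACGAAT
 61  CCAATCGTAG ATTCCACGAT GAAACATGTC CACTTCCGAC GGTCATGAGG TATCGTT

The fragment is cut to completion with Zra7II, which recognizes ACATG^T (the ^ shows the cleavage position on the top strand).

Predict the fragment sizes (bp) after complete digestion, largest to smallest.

46, 29, 19, 12, 11 bp

Zra7II sites (ACATGT) start at positions 15, 26, 38, 84.
Zra7II cuts after base 5 of each site (before the last base), so after positions 19, 30, 42, 88.
Linear molecule, 4 cuts → 5 fragments:
  1–19 → 19 bp
  20–30 → 11 bp
  31–42 → 12 bp
  43–88 → 46 bp
  89–117 → 29 bp
Sorted largest to smallest: 46, 29, 19, 12, 11 bp.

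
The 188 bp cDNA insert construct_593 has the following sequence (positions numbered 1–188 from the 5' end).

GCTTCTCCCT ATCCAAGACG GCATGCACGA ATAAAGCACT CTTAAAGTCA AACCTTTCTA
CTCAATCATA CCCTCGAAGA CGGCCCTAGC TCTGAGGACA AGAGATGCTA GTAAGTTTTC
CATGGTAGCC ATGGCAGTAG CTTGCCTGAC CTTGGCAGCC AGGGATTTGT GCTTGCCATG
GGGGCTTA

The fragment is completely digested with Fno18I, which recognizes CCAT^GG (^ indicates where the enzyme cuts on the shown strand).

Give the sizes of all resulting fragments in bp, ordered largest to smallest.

Fno18I sites (CCATGG) start at positions 120, 129, 176.
Fno18I cuts after base 4 of each site, so after positions 123, 132, 179.
Linear molecule, 3 cuts → 4 fragments:
  1–123 → 123 bp
  124–132 → 9 bp
  133–179 → 47 bp
  180–188 → 9 bp
Sorted largest to smallest: 123, 47, 9, 9 bp.

123, 47, 9, 9 bp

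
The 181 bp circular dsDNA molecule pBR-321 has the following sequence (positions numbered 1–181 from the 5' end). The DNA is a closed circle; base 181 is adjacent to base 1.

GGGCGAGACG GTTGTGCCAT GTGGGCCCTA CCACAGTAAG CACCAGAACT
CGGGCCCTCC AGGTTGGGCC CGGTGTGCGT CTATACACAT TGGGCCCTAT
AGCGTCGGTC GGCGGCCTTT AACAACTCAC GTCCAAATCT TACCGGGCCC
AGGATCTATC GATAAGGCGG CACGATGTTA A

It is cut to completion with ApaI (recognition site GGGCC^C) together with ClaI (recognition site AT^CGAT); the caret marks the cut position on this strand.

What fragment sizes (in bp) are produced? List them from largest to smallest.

53, 49, 29, 26, 14, 10 bp

ApaI sites (GGGCCC) start at positions 23, 52, 66, 92, 145.
ApaI cuts after base 5 of each site (before the last base), so after positions 27, 56, 70, 96, 149.
The ClaI site (ATCGAT) starts at position 158.
ClaI cuts after base 2 of each site, so after position 159.
Combined cut positions: 27, 56, 70, 96, 149, 159.
Circular molecule, 6 cuts → 6 fragments:
  28–56 → 29 bp
  57–70 → 14 bp
  71–96 → 26 bp
  97–149 → 53 bp
  150–159 → 10 bp
  160–181 then 1–27 → 22 + 27 = 49 bp
Sorted largest to smallest: 53, 49, 29, 26, 14, 10 bp.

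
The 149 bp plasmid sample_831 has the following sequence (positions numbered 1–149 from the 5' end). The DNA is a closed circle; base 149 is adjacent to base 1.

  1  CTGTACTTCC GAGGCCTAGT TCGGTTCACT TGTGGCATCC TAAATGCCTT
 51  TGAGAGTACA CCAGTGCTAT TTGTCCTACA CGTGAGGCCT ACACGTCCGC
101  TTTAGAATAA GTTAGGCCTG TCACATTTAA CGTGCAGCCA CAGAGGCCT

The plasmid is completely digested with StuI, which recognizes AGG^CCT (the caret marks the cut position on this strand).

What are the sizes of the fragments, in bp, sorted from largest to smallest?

StuI sites (AGGCCT) start at positions 12, 85, 114, 144.
StuI cuts after base 3 of each site, so after positions 14, 87, 116, 146.
Circular molecule, 4 cuts → 4 fragments:
  15–87 → 73 bp
  88–116 → 29 bp
  117–146 → 30 bp
  147–149 then 1–14 → 3 + 14 = 17 bp
Sorted largest to smallest: 73, 30, 29, 17 bp.

73, 30, 29, 17 bp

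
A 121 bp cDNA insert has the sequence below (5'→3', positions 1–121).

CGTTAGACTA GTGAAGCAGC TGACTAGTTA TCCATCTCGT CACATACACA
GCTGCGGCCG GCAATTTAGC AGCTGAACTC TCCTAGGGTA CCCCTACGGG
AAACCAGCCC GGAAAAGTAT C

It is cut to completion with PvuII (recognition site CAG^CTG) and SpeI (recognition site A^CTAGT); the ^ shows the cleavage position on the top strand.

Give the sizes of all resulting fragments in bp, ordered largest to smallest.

49, 28, 21, 12, 7, 4 bp

PvuII sites (CAGCTG) start at positions 17, 49, 70.
PvuII cuts after base 3 of each site, so after positions 19, 51, 72.
SpeI sites (ACTAGT) start at positions 7, 23.
SpeI cuts after the first base of each site, so after positions 7, 23.
Combined cut positions: 7, 19, 23, 51, 72.
Linear molecule, 5 cuts → 6 fragments:
  1–7 → 7 bp
  8–19 → 12 bp
  20–23 → 4 bp
  24–51 → 28 bp
  52–72 → 21 bp
  73–121 → 49 bp
Sorted largest to smallest: 49, 28, 21, 12, 7, 4 bp.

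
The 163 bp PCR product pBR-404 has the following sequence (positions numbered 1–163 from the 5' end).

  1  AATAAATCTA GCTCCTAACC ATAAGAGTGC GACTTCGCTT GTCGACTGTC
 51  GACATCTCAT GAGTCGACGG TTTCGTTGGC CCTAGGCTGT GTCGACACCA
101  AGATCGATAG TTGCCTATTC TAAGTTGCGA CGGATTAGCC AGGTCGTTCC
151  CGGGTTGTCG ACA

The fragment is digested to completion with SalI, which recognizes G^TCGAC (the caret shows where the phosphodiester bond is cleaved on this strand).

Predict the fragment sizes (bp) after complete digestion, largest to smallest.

66, 41, 28, 15, 7, 6 bp

SalI sites (GTCGAC) start at positions 41, 48, 63, 91, 157.
SalI cuts after the first base of each site, so after positions 41, 48, 63, 91, 157.
Linear molecule, 5 cuts → 6 fragments:
  1–41 → 41 bp
  42–48 → 7 bp
  49–63 → 15 bp
  64–91 → 28 bp
  92–157 → 66 bp
  158–163 → 6 bp
Sorted largest to smallest: 66, 41, 28, 15, 7, 6 bp.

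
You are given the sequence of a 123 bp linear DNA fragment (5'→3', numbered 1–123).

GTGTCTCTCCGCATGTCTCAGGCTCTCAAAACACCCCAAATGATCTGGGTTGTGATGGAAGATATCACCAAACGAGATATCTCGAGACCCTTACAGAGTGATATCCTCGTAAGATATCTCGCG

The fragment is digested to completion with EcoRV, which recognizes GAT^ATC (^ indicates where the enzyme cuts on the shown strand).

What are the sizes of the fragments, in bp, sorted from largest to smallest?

EcoRV sites (GATATC) start at positions 61, 76, 100, 113.
EcoRV cuts after base 3 of each site, so after positions 63, 78, 102, 115.
Linear molecule, 4 cuts → 5 fragments:
  1–63 → 63 bp
  64–78 → 15 bp
  79–102 → 24 bp
  103–115 → 13 bp
  116–123 → 8 bp
Sorted largest to smallest: 63, 24, 15, 13, 8 bp.

63, 24, 15, 13, 8 bp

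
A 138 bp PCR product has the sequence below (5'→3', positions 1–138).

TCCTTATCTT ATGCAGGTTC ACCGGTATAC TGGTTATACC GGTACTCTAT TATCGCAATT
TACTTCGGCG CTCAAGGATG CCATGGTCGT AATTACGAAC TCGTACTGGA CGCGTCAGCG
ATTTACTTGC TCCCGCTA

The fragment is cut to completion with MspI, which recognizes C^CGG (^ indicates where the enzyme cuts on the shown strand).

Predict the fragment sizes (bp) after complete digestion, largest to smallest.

99, 22, 17 bp

MspI sites (CCGG) start at positions 22, 39.
MspI cuts after the first base of each site, so after positions 22, 39.
Linear molecule, 2 cuts → 3 fragments:
  1–22 → 22 bp
  23–39 → 17 bp
  40–138 → 99 bp
Sorted largest to smallest: 99, 22, 17 bp.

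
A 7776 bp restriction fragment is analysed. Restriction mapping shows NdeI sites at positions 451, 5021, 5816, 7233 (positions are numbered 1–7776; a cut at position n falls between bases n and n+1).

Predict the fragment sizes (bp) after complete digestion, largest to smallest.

Linear molecule, 4 cuts → 5 fragments:
  451 − 0 = 451 bp
  5021 − 451 = 4570 bp
  5816 − 5021 = 795 bp
  7233 − 5816 = 1417 bp
  7776 − 7233 = 543 bp
Sorted largest to smallest: 4570, 1417, 795, 543, 451 bp.

4570, 1417, 795, 543, 451 bp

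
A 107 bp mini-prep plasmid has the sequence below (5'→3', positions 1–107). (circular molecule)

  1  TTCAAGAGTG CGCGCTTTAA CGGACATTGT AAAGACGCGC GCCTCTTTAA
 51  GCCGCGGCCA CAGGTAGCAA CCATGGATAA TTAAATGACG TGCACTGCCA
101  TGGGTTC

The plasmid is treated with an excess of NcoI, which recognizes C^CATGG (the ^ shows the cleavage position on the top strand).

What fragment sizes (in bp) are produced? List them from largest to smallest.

80, 27 bp

NcoI sites (CCATGG) start at positions 71, 98.
NcoI cuts after the first base of each site, so after positions 71, 98.
Circular molecule, 2 cuts → 2 fragments:
  72–98 → 27 bp
  99–107 then 1–71 → 9 + 71 = 80 bp
Sorted largest to smallest: 80, 27 bp.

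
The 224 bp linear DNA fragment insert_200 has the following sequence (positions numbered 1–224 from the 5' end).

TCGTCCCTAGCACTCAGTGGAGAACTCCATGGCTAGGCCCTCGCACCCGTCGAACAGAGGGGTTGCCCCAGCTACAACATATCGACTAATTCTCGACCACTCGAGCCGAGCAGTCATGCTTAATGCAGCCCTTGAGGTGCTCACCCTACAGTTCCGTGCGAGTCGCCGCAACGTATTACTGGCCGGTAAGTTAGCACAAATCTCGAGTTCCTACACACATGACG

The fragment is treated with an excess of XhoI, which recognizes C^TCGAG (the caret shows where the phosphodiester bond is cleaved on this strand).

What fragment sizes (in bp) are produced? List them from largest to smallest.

XhoI sites (CTCGAG) start at positions 100, 202.
XhoI cuts after the first base of each site, so after positions 100, 202.
Linear molecule, 2 cuts → 3 fragments:
  1–100 → 100 bp
  101–202 → 102 bp
  203–224 → 22 bp
Sorted largest to smallest: 102, 100, 22 bp.

102, 100, 22 bp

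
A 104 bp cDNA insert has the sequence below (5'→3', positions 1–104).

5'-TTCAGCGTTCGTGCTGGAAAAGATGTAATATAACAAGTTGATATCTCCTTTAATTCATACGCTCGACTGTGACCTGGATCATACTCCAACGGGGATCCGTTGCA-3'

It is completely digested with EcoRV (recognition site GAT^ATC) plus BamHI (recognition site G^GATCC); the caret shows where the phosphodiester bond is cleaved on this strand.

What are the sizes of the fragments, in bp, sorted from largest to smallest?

51, 42, 11 bp

The EcoRV site (GATATC) starts at position 40.
EcoRV cuts after base 3 of each site, so after position 42.
The BamHI site (GGATCC) starts at position 93.
BamHI cuts after the first base of each site, so after position 93.
Combined cut positions: 42, 93.
Linear molecule, 2 cuts → 3 fragments:
  1–42 → 42 bp
  43–93 → 51 bp
  94–104 → 11 bp
Sorted largest to smallest: 51, 42, 11 bp.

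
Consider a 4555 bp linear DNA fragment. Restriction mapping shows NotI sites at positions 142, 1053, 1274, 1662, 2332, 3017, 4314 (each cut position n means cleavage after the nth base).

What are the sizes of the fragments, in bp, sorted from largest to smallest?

1297, 911, 685, 670, 388, 241, 221, 142 bp

Linear molecule, 7 cuts → 8 fragments:
  142 − 0 = 142 bp
  1053 − 142 = 911 bp
  1274 − 1053 = 221 bp
  1662 − 1274 = 388 bp
  2332 − 1662 = 670 bp
  3017 − 2332 = 685 bp
  4314 − 3017 = 1297 bp
  4555 − 4314 = 241 bp
Sorted largest to smallest: 1297, 911, 685, 670, 388, 241, 221, 142 bp.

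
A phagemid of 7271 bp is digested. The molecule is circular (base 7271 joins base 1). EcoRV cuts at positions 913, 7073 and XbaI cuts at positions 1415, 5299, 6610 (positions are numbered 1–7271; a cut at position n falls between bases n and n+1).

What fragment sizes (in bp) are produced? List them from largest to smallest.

Combined cut positions (sorted): 913, 1415, 5299, 6610, 7073.
Circular molecule, 5 cuts → 5 fragments:
  1415 − 913 = 502 bp
  5299 − 1415 = 3884 bp
  6610 − 5299 = 1311 bp
  7073 − 6610 = 463 bp
  wrap: 7271 − 7073 + 913 = 1111 bp
Sorted largest to smallest: 3884, 1311, 1111, 502, 463 bp.

3884, 1311, 1111, 502, 463 bp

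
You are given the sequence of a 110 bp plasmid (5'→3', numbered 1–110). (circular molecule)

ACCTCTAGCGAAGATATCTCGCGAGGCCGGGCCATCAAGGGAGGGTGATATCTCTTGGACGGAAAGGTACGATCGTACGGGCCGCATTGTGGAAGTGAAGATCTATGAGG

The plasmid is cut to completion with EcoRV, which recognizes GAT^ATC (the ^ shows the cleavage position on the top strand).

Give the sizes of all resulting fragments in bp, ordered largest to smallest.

76, 34 bp

EcoRV sites (GATATC) start at positions 13, 47.
EcoRV cuts after base 3 of each site, so after positions 15, 49.
Circular molecule, 2 cuts → 2 fragments:
  16–49 → 34 bp
  50–110 then 1–15 → 61 + 15 = 76 bp
Sorted largest to smallest: 76, 34 bp.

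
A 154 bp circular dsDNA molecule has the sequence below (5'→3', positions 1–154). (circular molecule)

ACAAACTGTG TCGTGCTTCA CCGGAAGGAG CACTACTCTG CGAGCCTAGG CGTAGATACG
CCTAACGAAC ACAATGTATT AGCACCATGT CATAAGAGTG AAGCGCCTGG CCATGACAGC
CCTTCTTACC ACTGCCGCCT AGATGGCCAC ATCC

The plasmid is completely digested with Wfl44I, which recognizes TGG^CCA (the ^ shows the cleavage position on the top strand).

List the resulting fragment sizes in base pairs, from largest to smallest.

Wfl44I sites (TGGCCA) start at positions 108, 144.
Wfl44I cuts after base 3 of each site, so after positions 110, 146.
Circular molecule, 2 cuts → 2 fragments:
  111–146 → 36 bp
  147–154 then 1–110 → 8 + 110 = 118 bp
Sorted largest to smallest: 118, 36 bp.

118, 36 bp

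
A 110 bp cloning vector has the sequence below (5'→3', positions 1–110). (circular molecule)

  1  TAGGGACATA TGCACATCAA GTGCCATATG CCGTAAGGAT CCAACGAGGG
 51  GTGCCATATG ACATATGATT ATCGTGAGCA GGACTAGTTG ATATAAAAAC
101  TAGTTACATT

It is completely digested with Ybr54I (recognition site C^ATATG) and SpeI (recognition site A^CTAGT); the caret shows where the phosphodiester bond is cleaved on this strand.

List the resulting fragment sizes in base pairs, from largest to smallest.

Ybr54I sites (CATATG) start at positions 7, 25, 55, 62.
Ybr54I cuts after the first base of each site, so after positions 7, 25, 55, 62.
SpeI sites (ACTAGT) start at positions 83, 99.
SpeI cuts after the first base of each site, so after positions 83, 99.
Combined cut positions: 7, 25, 55, 62, 83, 99.
Circular molecule, 6 cuts → 6 fragments:
  8–25 → 18 bp
  26–55 → 30 bp
  56–62 → 7 bp
  63–83 → 21 bp
  84–99 → 16 bp
  100–110 then 1–7 → 11 + 7 = 18 bp
Sorted largest to smallest: 30, 21, 18, 18, 16, 7 bp.

30, 21, 18, 18, 16, 7 bp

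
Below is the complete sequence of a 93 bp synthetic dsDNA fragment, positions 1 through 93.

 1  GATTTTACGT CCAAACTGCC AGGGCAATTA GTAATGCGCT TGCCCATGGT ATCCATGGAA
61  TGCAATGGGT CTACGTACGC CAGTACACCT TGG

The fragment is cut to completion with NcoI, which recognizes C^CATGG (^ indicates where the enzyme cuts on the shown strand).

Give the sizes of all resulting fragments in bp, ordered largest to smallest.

NcoI sites (CCATGG) start at positions 44, 53.
NcoI cuts after the first base of each site, so after positions 44, 53.
Linear molecule, 2 cuts → 3 fragments:
  1–44 → 44 bp
  45–53 → 9 bp
  54–93 → 40 bp
Sorted largest to smallest: 44, 40, 9 bp.

44, 40, 9 bp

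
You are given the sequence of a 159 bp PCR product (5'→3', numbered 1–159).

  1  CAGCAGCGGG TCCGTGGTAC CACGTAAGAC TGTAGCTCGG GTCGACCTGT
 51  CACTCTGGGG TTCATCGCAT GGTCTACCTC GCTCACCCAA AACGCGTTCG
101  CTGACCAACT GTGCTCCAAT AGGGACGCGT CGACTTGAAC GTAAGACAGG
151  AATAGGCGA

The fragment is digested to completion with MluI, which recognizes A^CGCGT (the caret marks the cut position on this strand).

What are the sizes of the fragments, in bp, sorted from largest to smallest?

92, 34, 33 bp

MluI sites (ACGCGT) start at positions 92, 125.
MluI cuts after the first base of each site, so after positions 92, 125.
Linear molecule, 2 cuts → 3 fragments:
  1–92 → 92 bp
  93–125 → 33 bp
  126–159 → 34 bp
Sorted largest to smallest: 92, 34, 33 bp.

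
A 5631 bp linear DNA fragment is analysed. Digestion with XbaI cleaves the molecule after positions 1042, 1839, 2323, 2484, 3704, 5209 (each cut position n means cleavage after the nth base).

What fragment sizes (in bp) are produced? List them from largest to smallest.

Linear molecule, 6 cuts → 7 fragments:
  1042 − 0 = 1042 bp
  1839 − 1042 = 797 bp
  2323 − 1839 = 484 bp
  2484 − 2323 = 161 bp
  3704 − 2484 = 1220 bp
  5209 − 3704 = 1505 bp
  5631 − 5209 = 422 bp
Sorted largest to smallest: 1505, 1220, 1042, 797, 484, 422, 161 bp.

1505, 1220, 1042, 797, 484, 422, 161 bp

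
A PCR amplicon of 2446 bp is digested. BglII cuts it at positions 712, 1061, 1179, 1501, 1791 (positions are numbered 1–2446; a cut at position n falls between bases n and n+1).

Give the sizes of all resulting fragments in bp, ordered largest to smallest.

712, 655, 349, 322, 290, 118 bp

Linear molecule, 5 cuts → 6 fragments:
  712 − 0 = 712 bp
  1061 − 712 = 349 bp
  1179 − 1061 = 118 bp
  1501 − 1179 = 322 bp
  1791 − 1501 = 290 bp
  2446 − 1791 = 655 bp
Sorted largest to smallest: 712, 655, 349, 322, 290, 118 bp.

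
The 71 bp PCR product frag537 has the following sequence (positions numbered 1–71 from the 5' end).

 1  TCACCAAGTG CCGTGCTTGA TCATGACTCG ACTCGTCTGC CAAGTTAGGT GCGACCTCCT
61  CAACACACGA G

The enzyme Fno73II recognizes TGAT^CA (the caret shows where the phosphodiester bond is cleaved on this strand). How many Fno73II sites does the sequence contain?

TGATCA occurs starting at position 18.
Fno73II cuts at 1 site.

1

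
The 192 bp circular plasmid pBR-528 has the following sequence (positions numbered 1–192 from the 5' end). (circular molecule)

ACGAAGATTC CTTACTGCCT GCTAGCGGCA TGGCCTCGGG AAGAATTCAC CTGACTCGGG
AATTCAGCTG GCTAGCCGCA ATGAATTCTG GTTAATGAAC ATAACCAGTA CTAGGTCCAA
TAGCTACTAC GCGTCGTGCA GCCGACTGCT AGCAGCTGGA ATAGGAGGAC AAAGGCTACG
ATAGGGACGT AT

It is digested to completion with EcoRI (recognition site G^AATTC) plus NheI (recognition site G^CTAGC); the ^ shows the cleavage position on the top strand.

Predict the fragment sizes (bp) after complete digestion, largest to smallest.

65, 65, 22, 17, 12, 11 bp

EcoRI sites (GAATTC) start at positions 43, 60, 83.
EcoRI cuts after the first base of each site, so after positions 43, 60, 83.
NheI sites (GCTAGC) start at positions 21, 71, 148.
NheI cuts after the first base of each site, so after positions 21, 71, 148.
Combined cut positions: 21, 43, 60, 71, 83, 148.
Circular molecule, 6 cuts → 6 fragments:
  22–43 → 22 bp
  44–60 → 17 bp
  61–71 → 11 bp
  72–83 → 12 bp
  84–148 → 65 bp
  149–192 then 1–21 → 44 + 21 = 65 bp
Sorted largest to smallest: 65, 65, 22, 17, 12, 11 bp.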